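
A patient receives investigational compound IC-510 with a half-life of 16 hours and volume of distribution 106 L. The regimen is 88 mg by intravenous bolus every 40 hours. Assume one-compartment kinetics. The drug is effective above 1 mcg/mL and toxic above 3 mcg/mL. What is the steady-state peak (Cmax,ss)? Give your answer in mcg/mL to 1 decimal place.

τ/t½ = 40/16 ≈ 2.5, so fraction remaining f = (1/2)^(40/16) ≈ 0.1768.
At steady state, accumulation factor R = 1/(1 − e^(−kτ)) ≈ 1.2148.
Each bolus raises the concentration by D/Vd = 88/106 ≈ 0.830 mcg/mL.
Steady-state peak Cmax,ss = C₀·R ≈ 0.830 × 1.2148 ≈ 1.008 mcg/mL.
Peak 1.0 mcg/mL vs MTC 3 mcg/mL: below toxic threshold.

1.0 mcg/mL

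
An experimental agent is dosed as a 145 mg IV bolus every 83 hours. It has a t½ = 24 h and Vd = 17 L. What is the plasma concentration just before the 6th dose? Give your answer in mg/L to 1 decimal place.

f = (1/2)^(τ/t½) = (1/2)^(83/24) ≈ 0.0910.
C₀ = D/Vd = 145/17 ≈ 8.529 mg/L.
Before the 6th dose, 5 doses have been given. Superposition: Cmin = C₀·(f + f² + … + f^5).
≈ 8.529 × (0.0910 + 0.0083 + 0.0008 + 0.0001 + 0.0000) ≈ 8.529 × 0.1002 ≈ 0.855 mg/L.

0.9 mg/L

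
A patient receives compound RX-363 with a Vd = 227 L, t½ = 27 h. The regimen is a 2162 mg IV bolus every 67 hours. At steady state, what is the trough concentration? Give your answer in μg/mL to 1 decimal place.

2.1 μg/mL

τ/t½ = 67/27 ≈ 2.4815, so fraction remaining f = (1/2)^(67/27) ≈ 0.1791.
Accumulation ratio R = 1/(1 − f) ≈ 1/0.8209 ≈ 1.2182.
Each bolus raises the concentration by D/Vd = 2162/227 ≈ 9.524 μg/mL.
Steady-state peak Cmax,ss = C₀·R ≈ 9.524 × 1.2182 ≈ 11.602 μg/mL.
Steady-state trough Cmin,ss = Cmax,ss·f ≈ 11.602 × 0.1791 ≈ 2.078 μg/mL.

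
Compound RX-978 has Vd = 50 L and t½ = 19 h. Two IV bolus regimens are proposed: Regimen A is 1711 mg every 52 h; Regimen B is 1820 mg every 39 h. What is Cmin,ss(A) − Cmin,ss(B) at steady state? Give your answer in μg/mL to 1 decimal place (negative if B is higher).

Regimen A: f = (1/2)^(52/19) ≈ 0.1500; Cmin,ss = (1711/50)·f/(1−f) ≈ 6.039 μg/mL.
Regimen B: f = (1/2)^(39/19) ≈ 0.2410; Cmin,ss = (1820/50)·f/(1−f) ≈ 11.558 μg/mL.
Difference ≈ 6.039 − 11.558 ≈ -5.519 μg/mL.

-5.5 μg/mL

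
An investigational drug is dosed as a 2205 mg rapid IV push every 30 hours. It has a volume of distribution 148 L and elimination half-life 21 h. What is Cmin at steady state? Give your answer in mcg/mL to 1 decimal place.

Over one 30-h interval, 30/21 ≈ 1.4286 half-lives elapse, leaving f ≈ 0.3715 of each dose.
Accumulation ratio R = 1/(1 − f) ≈ 1/0.6285 ≈ 1.5911.
Each bolus raises the concentration by D/Vd = 2205/148 ≈ 14.899 mcg/mL.
Steady-state peak Cmax,ss = C₀·R ≈ 14.899 × 1.5911 ≈ 23.706 mcg/mL.
One interval later, Cmin,ss = Cmax,ss·e^(−kτ) ≈ 23.706 × 0.3715 ≈ 8.807 mcg/mL.

8.8 mcg/mL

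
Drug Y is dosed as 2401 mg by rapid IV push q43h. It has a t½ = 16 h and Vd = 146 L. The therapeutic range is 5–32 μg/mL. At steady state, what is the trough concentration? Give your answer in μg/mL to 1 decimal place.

3.0 μg/mL

Over one 43-h interval, 43/16 ≈ 2.6875 half-lives elapse, leaving f ≈ 0.1552 of each dose.
At steady state, accumulation factor R = 1/(1 − e^(−kτ)) ≈ 1.1837.
Single-dose peak C₀ = D/Vd = 2401/146 ≈ 16.445 μg/mL.
Cmax,ss = C₀/(1 − f) ≈ 16.445/0.8448 ≈ 19.466 μg/mL.
One interval later, Cmin,ss = Cmax,ss·e^(−kτ) ≈ 19.466 × 0.1552 ≈ 3.021 μg/mL.
Trough 3.0 μg/mL vs MEC 5 μg/mL: subtherapeutic.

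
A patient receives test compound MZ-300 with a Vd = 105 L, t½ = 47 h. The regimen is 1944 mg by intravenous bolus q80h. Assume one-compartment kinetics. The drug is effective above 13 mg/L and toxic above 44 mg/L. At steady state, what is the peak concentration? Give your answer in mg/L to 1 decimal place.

26.7 mg/L

Over one 80-h interval, 80/47 ≈ 1.7021 half-lives elapse, leaving f ≈ 0.3073 of each dose.
At steady state, accumulation factor R = 1/(1 − e^(−kτ)) ≈ 1.4436.
Single-dose peak C₀ = D/Vd = 1944/105 ≈ 18.514 mg/L.
Steady-state peak Cmax,ss = C₀·R ≈ 18.514 × 1.4436 ≈ 26.727 mg/L.
Peak 26.7 mg/L vs MTC 44 mg/L: below toxic threshold.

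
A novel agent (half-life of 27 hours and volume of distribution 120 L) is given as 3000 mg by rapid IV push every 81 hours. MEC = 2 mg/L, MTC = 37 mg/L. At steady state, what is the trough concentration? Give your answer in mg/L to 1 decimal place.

3.6 mg/L

τ = 81 h = 3 half-lives, so f = (1/2)^3 = 0.125.
Accumulation ratio R = 1/(1 − f) = 1/0.875 = 8/7.
Single-dose peak C₀ = D/Vd = 3000/120 = 25 mg/L.
Steady-state peak Cmax,ss = C₀·R = 25 × 8/7 ≈ 28.571 mg/L.
Steady-state trough Cmin,ss = Cmax,ss·f ≈ 28.571 × 0.125 ≈ 3.571 mg/L.
Trough 3.6 mg/L vs MEC 2 mg/L: adequate.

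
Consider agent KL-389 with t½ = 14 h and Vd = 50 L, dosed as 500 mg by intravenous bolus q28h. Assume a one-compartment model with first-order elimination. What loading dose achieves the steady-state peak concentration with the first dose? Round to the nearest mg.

f = (1/2)^(28/14) ≈ 0.250000; accumulation ratio R = 1/(1−f) ≈ 1.33333.
Loading dose to hit Cmax,ss on first dose: D_load = D_maint·R ≈ 500 × 1.33333 ≈ 666.66 mg.

667 mg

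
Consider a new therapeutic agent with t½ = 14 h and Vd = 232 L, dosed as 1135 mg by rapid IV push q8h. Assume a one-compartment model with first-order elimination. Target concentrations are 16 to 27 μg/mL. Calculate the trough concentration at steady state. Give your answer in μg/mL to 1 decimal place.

Over one 8-h interval, 8/14 ≈ 0.57143 half-lives elapse, leaving f ≈ 0.6730 of each dose.
Single-dose peak C₀ = D/Vd = 1135/232 ≈ 4.892 μg/mL.
Steady-state trough Cmin,ss = C₀·f/(1−f) ≈ 4.892 × 0.6730/0.3270 ≈ 10.068 μg/mL.
Trough 10.1 μg/mL vs MEC 16 μg/mL: subtherapeutic.

10.1 μg/mL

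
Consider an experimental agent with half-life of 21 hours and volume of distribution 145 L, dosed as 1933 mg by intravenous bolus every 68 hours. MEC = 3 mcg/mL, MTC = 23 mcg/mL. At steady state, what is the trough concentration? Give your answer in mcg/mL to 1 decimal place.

1.6 mcg/mL

k = ln2/t½ = ln2/21 ≈ 0.033007 h⁻¹; fraction remaining f = e^(−kτ) = e^(−0.033007×68) ≈ 0.1060.
At steady state, accumulation factor R = 1/(1 − e^(−kτ)) ≈ 1.1186.
Single-dose peak C₀ = D/Vd = 1933/145 ≈ 13.331 mcg/mL.
Cmax,ss = C₀/(1 − f) ≈ 13.331/0.8940 ≈ 14.912 mcg/mL.
Steady-state trough Cmin,ss = Cmax,ss·f ≈ 14.912 × 0.1060 ≈ 1.581 mcg/mL.
Trough 1.6 mcg/mL vs MEC 3 mcg/mL: subtherapeutic.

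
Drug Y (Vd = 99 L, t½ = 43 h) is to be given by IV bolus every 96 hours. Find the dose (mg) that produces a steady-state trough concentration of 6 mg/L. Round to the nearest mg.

2198 mg

τ/t½ = 96/43 ≈ 2.2326, so f = (1/2)^(96/43) ≈ 0.212781.
Cmin,ss = (D/Vd)·f/(1−f), so D = Cmin,ss·Vd·(1−f)/f.
D = 6 × 99 × (1−f)/f ≈ 6 × 99 × 3.69967 ≈ 2197.60 mg.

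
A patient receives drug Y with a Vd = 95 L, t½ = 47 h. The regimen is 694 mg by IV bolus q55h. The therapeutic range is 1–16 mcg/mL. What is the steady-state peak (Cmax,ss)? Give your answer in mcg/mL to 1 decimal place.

τ/t½ = 55/47 ≈ 1.1702, so fraction remaining f = (1/2)^(55/47) ≈ 0.4444.
Accumulation ratio R = 1/(1 − f) ≈ 1/0.5556 ≈ 1.7999.
Single-dose peak C₀ = D/Vd = 694/95 ≈ 7.305 mcg/mL.
Steady-state peak Cmax,ss = C₀·R ≈ 7.305 × 1.7999 ≈ 13.148 mcg/mL.
Peak 13.1 mcg/mL vs MTC 16 mcg/mL: below toxic threshold.

13.1 mcg/mL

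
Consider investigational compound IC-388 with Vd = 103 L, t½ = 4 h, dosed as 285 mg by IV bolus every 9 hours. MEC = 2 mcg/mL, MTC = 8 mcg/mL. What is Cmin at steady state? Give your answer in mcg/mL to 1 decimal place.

0.7 mcg/mL

k = ln2/t½ = ln2/4 ≈ 0.173287 h⁻¹; fraction remaining f = e^(−kτ) = e^(−0.173287×9) ≈ 0.2102.
Each bolus raises the concentration by D/Vd = 285/103 ≈ 2.767 mcg/mL.
Steady-state trough Cmin,ss = C₀·f/(1−f) ≈ 2.767 × 0.2102/0.7898 ≈ 0.736 mcg/mL.
Trough 0.7 mcg/mL vs MEC 2 mcg/mL: subtherapeutic.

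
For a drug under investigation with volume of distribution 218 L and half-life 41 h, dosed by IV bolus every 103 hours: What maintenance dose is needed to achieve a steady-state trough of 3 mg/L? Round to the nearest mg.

3077 mg

τ/t½ = 103/41 ≈ 2.5122, so f = (1/2)^(103/41) ≈ 0.175289.
Cmin,ss = (D/Vd)·f/(1−f), so D = Cmin,ss·Vd·(1−f)/f.
D = 3 × 218 × (1−f)/f ≈ 3 × 218 × 4.70486 ≈ 3076.98 mg.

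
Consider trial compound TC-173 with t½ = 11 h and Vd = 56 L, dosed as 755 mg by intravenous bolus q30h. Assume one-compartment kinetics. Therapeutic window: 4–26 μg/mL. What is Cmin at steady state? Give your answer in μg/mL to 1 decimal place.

Over one 30-h interval, 30/11 ≈ 2.7273 half-lives elapse, leaving f ≈ 0.1510 of each dose.
Single-dose peak C₀ = D/Vd = 755/56 ≈ 13.482 μg/mL.
Steady-state trough Cmin,ss = C₀·f/(1−f) ≈ 13.482 × 0.1510/0.8490 ≈ 2.398 μg/mL.
Trough 2.4 μg/mL vs MEC 4 μg/mL: subtherapeutic.

2.4 μg/mL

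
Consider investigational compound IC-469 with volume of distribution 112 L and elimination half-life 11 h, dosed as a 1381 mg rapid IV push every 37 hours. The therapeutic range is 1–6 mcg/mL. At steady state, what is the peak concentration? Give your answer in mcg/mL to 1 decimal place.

13.7 mcg/mL

k = ln2/t½ = ln2/11 ≈ 0.063013 h⁻¹; fraction remaining f = e^(−kτ) = e^(−0.063013×37) ≈ 0.0972.
Accumulation ratio R = 1/(1 − f) ≈ 1/0.9028 ≈ 1.1077.
Single-dose peak C₀ = D/Vd = 1381/112 ≈ 12.330 mcg/mL.
Cmax,ss = C₀/(1 − f) ≈ 12.330/0.9028 ≈ 13.658 mcg/mL.
Peak 13.7 mcg/mL vs MTC 6 mcg/mL: exceeds toxic threshold.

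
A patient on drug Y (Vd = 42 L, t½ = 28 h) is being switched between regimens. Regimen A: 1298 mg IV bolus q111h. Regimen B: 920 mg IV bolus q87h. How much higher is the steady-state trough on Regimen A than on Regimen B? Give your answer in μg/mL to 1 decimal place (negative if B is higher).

Regimen A: f = (1/2)^(111/28) ≈ 0.0641; Cmin,ss = (1298/42)·f/(1−f) ≈ 2.117 μg/mL.
Regimen B: f = (1/2)^(87/28) ≈ 0.1161; Cmin,ss = (920/42)·f/(1−f) ≈ 2.877 μg/mL.
Difference ≈ 2.117 − 2.877 ≈ -0.760 μg/mL.

-0.8 μg/mL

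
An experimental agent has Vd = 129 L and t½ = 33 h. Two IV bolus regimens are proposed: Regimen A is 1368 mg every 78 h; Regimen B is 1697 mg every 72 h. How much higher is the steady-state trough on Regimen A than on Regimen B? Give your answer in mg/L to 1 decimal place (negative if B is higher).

-1.2 mg/L

Regimen A: f = (1/2)^(78/33) ≈ 0.1943; Cmin,ss = (1368/129)·f/(1−f) ≈ 2.557 mg/L.
Regimen B: f = (1/2)^(72/33) ≈ 0.2204; Cmin,ss = (1697/129)·f/(1−f) ≈ 3.719 mg/L.
Difference ≈ 2.557 − 3.719 ≈ -1.162 mg/L.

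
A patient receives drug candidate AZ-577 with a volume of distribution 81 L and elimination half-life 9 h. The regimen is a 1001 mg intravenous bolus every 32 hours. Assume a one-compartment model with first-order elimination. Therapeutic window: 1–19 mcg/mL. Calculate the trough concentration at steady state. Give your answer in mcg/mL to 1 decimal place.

Over one 32-h interval, 32/9 ≈ 3.5556 half-lives elapse, leaving f ≈ 0.0850 of each dose.
Accumulation ratio R = 1/(1 − f) ≈ 1/0.9150 ≈ 1.0929.
Each bolus raises the concentration by D/Vd = 1001/81 ≈ 12.358 mcg/mL.
Steady-state peak Cmax,ss = C₀·R ≈ 12.358 × 1.0929 ≈ 13.506 mcg/mL.
Steady-state trough Cmin,ss = Cmax,ss·f ≈ 13.506 × 0.0850 ≈ 1.148 mcg/mL.
Trough 1.1 mcg/mL vs MEC 1 mcg/mL: adequate.

1.1 mcg/mL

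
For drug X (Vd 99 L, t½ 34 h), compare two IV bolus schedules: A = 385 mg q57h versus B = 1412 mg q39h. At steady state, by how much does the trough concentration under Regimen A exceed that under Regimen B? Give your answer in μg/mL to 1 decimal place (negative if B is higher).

Regimen A: f = (1/2)^(57/34) ≈ 0.3128; Cmin,ss = (385/99)·f/(1−f) ≈ 1.770 μg/mL.
Regimen B: f = (1/2)^(39/34) ≈ 0.4515; Cmin,ss = (1412/99)·f/(1−f) ≈ 11.740 μg/mL.
Difference ≈ 1.770 − 11.740 ≈ -9.970 μg/mL.

-10.0 μg/mL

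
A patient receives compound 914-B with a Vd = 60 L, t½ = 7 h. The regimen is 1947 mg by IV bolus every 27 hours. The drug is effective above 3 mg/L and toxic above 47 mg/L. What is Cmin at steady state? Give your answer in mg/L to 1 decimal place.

2.4 mg/L

Over one 27-h interval, 27/7 ≈ 3.8571 half-lives elapse, leaving f ≈ 0.0690 of each dose.
Accumulation ratio R = 1/(1 − f) ≈ 1/0.9310 ≈ 1.0741.
Each bolus raises the concentration by D/Vd = 1947/60 ≈ 32.450 mg/L.
Cmax,ss = C₀/(1 − f) ≈ 32.450/0.9310 ≈ 34.855 mg/L.
Steady-state trough Cmin,ss = Cmax,ss·f ≈ 34.855 × 0.0690 ≈ 2.405 mg/L.
Trough 2.4 mg/L vs MEC 3 mg/L: subtherapeutic.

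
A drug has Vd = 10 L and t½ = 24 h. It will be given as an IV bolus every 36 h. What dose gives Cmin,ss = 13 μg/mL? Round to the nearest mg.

τ/t½ = 36/24 ≈ 1.5, so f = (1/2)^(36/24) ≈ 0.353553.
Cmin,ss = (D/Vd)·f/(1−f), so D = Cmin,ss·Vd·(1−f)/f.
D = 13 × 10 × (1−f)/f ≈ 13 × 10 × 1.82843 ≈ 237.70 mg.

238 mg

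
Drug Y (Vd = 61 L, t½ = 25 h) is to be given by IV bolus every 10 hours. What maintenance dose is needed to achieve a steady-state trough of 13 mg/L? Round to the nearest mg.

253 mg

τ/t½ = 10/25 ≈ 0.4, so f = (1/2)^(10/25) ≈ 0.757858.
Cmin,ss = (D/Vd)·f/(1−f), so D = Cmin,ss·Vd·(1−f)/f.
D = 13 × 61 × (1−f)/f ≈ 13 × 61 × 0.31951 ≈ 253.37 mg.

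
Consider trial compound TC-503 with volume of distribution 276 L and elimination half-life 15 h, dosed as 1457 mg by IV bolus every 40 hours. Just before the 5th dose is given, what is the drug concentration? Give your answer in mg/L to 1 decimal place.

f = (1/2)^(τ/t½) = (1/2)^(40/15) ≈ 0.1575.
C₀ = D/Vd = 1457/276 ≈ 5.279 mg/L.
Before the 5th dose, 4 doses have been given. Superposition: Cmin = C₀·(f + f² + … + f^4).
≈ 5.279 × (0.1575 + 0.0248 + 0.0039 + 0.0006) ≈ 5.279 × 0.1868 ≈ 0.986 mg/L.

1.0 mg/L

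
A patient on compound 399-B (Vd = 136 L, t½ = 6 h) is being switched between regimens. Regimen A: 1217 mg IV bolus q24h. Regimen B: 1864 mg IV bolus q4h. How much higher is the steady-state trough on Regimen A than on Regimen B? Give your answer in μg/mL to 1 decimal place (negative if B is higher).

Regimen A: f = (1/2)^(24/6) ≈ 0.0625; Cmin,ss = (1217/136)·f/(1−f) ≈ 0.597 μg/mL.
Regimen B: f = (1/2)^(4/6) ≈ 0.6300; Cmin,ss = (1864/136)·f/(1−f) ≈ 23.337 μg/mL.
Difference ≈ 0.597 − 23.337 ≈ -22.740 μg/mL.

-22.7 μg/mL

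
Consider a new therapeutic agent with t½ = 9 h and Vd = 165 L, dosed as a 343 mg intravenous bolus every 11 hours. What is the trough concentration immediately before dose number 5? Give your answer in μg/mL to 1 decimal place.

f = (1/2)^(τ/t½) = (1/2)^(11/9) ≈ 0.4286.
C₀ = D/Vd = 343/165 ≈ 2.079 μg/mL.
Before the 5th dose, 4 doses have been given. Superposition: Cmin = C₀·(f + f² + … + f^4).
≈ 2.079 × (0.4286 + 0.1837 + 0.0787 + 0.0337) ≈ 2.079 × 0.7247 ≈ 1.507 μg/mL.

1.5 μg/mL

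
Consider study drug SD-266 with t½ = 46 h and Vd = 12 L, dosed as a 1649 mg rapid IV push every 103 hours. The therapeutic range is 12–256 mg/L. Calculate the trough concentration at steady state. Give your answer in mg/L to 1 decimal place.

36.9 mg/L

τ/t½ = 103/46 ≈ 2.2391, so fraction remaining f = (1/2)^(103/46) ≈ 0.2118.
Each bolus raises the concentration by D/Vd = 1649/12 ≈ 137.417 mg/L.
Steady-state trough Cmin,ss = C₀·f/(1−f) ≈ 137.417 × 0.2118/0.7882 ≈ 36.926 mg/L.
Trough 36.9 mg/L vs MEC 12 mg/L: adequate.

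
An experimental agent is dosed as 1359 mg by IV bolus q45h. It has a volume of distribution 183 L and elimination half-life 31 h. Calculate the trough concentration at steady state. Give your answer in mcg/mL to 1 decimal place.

4.3 mcg/mL

Over one 45-h interval, 45/31 ≈ 1.4516 half-lives elapse, leaving f ≈ 0.3656 of each dose.
At steady state, accumulation factor R = 1/(1 − e^(−kτ)) ≈ 1.5763.
Each bolus raises the concentration by D/Vd = 1359/183 ≈ 7.426 mcg/mL.
Steady-state peak Cmax,ss = C₀·R ≈ 7.426 × 1.5763 ≈ 11.706 mcg/mL.
One interval later, Cmin,ss = Cmax,ss·e^(−kτ) ≈ 11.706 × 0.3656 ≈ 4.280 mcg/mL.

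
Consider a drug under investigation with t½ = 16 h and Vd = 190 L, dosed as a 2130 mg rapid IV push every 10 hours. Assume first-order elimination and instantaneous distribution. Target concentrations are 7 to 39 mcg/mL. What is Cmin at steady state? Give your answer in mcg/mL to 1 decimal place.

k = ln2/t½ = ln2/16 ≈ 0.043322 h⁻¹; fraction remaining f = e^(−kτ) = e^(−0.043322×10) ≈ 0.6484.
Accumulation ratio R = 1/(1 − f) ≈ 1/0.3516 ≈ 2.8441.
Single-dose peak C₀ = D/Vd = 2130/190 ≈ 11.211 mcg/mL.
Steady-state peak Cmax,ss = C₀·R ≈ 11.211 × 2.8441 ≈ 31.885 mcg/mL.
Steady-state trough Cmin,ss = Cmax,ss·f ≈ 31.885 × 0.6484 ≈ 20.674 mcg/mL.
Trough 20.7 mcg/mL vs MEC 7 mcg/mL: adequate.

20.7 mcg/mL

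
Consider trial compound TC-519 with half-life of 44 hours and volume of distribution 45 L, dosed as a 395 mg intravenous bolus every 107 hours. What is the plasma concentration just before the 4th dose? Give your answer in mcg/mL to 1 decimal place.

2.0 mcg/mL

f = (1/2)^(τ/t½) = (1/2)^(107/44) ≈ 0.1853.
C₀ = D/Vd = 395/45 ≈ 8.778 mcg/mL.
Before the 4th dose, 3 doses have been given. Superposition: Cmin = C₀·(f + f² + … + f^3).
≈ 8.778 × (0.1853 + 0.0343 + 0.0064) ≈ 8.778 × 0.2260 ≈ 1.984 mcg/mL.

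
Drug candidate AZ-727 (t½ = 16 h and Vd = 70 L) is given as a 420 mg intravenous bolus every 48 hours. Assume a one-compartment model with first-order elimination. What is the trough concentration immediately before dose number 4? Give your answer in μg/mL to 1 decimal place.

f = (1/2)^(τ/t½) = (1/2)^(48/16) ≈ 0.1250.
C₀ = D/Vd = 420/70 ≈ 6.000 μg/mL.
Before the 4th dose, 3 doses have been given. Superposition: Cmin = C₀·(f + f² + … + f^3).
≈ 6.000 × (0.1250 + 0.0156 + 0.0020) ≈ 6.000 × 0.1426 ≈ 0.856 μg/mL.

0.9 μg/mL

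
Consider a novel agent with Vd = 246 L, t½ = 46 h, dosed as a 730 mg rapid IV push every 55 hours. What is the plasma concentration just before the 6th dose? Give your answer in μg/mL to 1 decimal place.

2.3 μg/mL

f = (1/2)^(τ/t½) = (1/2)^(55/46) ≈ 0.4366.
C₀ = D/Vd = 730/246 ≈ 2.967 μg/mL.
Before the 6th dose, 5 doses have been given. Superposition: Cmin = C₀·(f + f² + … + f^5).
≈ 2.967 × (0.4366 + 0.1906 + 0.0832 + 0.0363 + 0.0159) ≈ 2.967 × 0.7626 ≈ 2.263 μg/mL.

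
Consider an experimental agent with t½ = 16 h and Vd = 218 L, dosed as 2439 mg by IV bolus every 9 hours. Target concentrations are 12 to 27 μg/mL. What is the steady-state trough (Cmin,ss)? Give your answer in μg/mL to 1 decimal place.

23.5 μg/mL

k = ln2/t½ = ln2/16 ≈ 0.043322 h⁻¹; fraction remaining f = e^(−kτ) = e^(−0.043322×9) ≈ 0.6771.
Each bolus raises the concentration by D/Vd = 2439/218 ≈ 11.188 μg/mL.
Steady-state trough Cmin,ss = C₀·f/(1−f) ≈ 11.188 × 0.6771/0.3229 ≈ 23.460 μg/mL.
Trough 23.5 μg/mL vs MEC 12 μg/mL: adequate.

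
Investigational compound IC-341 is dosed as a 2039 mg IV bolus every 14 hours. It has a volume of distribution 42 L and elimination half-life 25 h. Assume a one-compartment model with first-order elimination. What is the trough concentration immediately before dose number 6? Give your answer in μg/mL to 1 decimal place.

87.7 μg/mL

f = (1/2)^(τ/t½) = (1/2)^(14/25) ≈ 0.6783.
C₀ = D/Vd = 2039/42 ≈ 48.548 μg/mL.
Before the 6th dose, 5 doses have been given. Superposition: Cmin = C₀·(f + f² + … + f^5).
≈ 48.548 × (0.6783 + 0.4601 + 0.3121 + 0.2117 + 0.1436) ≈ 48.548 × 1.8058 ≈ 87.668 μg/mL.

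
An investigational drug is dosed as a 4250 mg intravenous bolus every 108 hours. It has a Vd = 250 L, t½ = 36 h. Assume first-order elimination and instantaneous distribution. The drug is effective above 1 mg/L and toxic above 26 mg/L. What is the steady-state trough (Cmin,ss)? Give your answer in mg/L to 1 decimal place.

The dosing interval is 3 half-lives, so f = 2^(−3) = 0.125.
Accumulation ratio R = 1/(1 − f) = 1/0.875 = 8/7.
Single-dose peak C₀ = D/Vd = 4250/250 = 17 mg/L.
Steady-state peak Cmax,ss = C₀·R = 17 × 8/7 ≈ 19.429 mg/L.
Steady-state trough Cmin,ss = Cmax,ss·f ≈ 19.429 × 0.125 ≈ 2.429 mg/L.
Trough 2.4 mg/L vs MEC 1 mg/L: adequate.

2.4 mg/L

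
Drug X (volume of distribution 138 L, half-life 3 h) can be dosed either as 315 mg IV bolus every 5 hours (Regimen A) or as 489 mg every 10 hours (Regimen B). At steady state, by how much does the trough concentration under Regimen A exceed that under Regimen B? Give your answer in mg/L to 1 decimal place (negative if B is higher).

0.7 mg/L

Regimen A: f = (1/2)^(5/3) ≈ 0.3150; Cmin,ss = (315/138)·f/(1−f) ≈ 1.050 mg/L.
Regimen B: f = (1/2)^(10/3) ≈ 0.0992; Cmin,ss = (489/138)·f/(1−f) ≈ 0.390 mg/L.
Difference ≈ 1.050 − 0.390 ≈ 0.660 mg/L.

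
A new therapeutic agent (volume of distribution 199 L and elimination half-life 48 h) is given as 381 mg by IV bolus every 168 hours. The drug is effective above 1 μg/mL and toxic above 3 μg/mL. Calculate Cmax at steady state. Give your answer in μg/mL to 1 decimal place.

k = ln2/t½ = ln2/48 ≈ 0.014441 h⁻¹; fraction remaining f = e^(−kτ) = e^(−0.014441×168) ≈ 0.0884.
At steady state, accumulation factor R = 1/(1 − e^(−kτ)) ≈ 1.0970.
Single-dose peak C₀ = D/Vd = 381/199 ≈ 1.915 μg/mL.
Steady-state peak Cmax,ss = C₀·R ≈ 1.915 × 1.0970 ≈ 2.101 μg/mL.
Peak 2.1 μg/mL vs MTC 3 μg/mL: below toxic threshold.

2.1 μg/mL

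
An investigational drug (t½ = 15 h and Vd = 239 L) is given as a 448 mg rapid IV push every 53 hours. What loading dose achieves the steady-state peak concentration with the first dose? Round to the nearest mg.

f = (1/2)^(53/15) ≈ 0.086370; accumulation ratio R = 1/(1−f) ≈ 1.09453.
Loading dose to hit Cmax,ss on first dose: D_load = D_maint·R ≈ 448 × 1.09453 ≈ 490.35 mg.

490 mg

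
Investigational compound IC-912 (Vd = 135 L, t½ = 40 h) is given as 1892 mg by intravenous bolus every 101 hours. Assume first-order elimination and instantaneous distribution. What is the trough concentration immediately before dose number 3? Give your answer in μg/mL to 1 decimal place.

2.9 μg/mL

f = (1/2)^(τ/t½) = (1/2)^(101/40) ≈ 0.1737.
C₀ = D/Vd = 1892/135 ≈ 14.015 μg/mL.
Before the 3rd dose, 2 doses have been given. Superposition: Cmin = C₀·(f + f²).
≈ 14.015 × (0.1737 + 0.0302) ≈ 14.015 × 0.2039 ≈ 2.858 μg/mL.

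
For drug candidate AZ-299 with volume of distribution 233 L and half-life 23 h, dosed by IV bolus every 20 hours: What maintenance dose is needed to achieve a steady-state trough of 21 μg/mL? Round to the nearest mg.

4047 mg

τ/t½ = 20/23 ≈ 0.86957, so f = (1/2)^(20/23) ≈ 0.547312.
Cmin,ss = (D/Vd)·f/(1−f), so D = Cmin,ss·Vd·(1−f)/f.
D = 21 × 233 × (1−f)/f ≈ 21 × 233 × 0.82711 ≈ 4047.05 mg.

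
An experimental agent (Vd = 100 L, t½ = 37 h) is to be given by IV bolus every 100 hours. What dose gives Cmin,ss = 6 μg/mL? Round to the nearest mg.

τ/t½ = 100/37 ≈ 2.7027, so f = (1/2)^(100/37) ≈ 0.153605.
Cmin,ss = (D/Vd)·f/(1−f), so D = Cmin,ss·Vd·(1−f)/f.
D = 6 × 100 × (1−f)/f ≈ 6 × 100 × 5.51020 ≈ 3306.12 mg.

3306 mg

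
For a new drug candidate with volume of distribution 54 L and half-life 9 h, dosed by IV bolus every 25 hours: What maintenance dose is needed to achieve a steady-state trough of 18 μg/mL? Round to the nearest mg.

5694 mg

τ/t½ = 25/9 ≈ 2.7778, so f = (1/2)^(25/9) ≈ 0.145816.
Cmin,ss = (D/Vd)·f/(1−f), so D = Cmin,ss·Vd·(1−f)/f.
D = 18 × 54 × (1−f)/f ≈ 18 × 54 × 5.85796 ≈ 5693.94 mg.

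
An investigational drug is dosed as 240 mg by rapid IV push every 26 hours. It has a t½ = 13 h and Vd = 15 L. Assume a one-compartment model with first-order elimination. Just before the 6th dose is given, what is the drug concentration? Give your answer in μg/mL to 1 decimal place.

f = (1/2)^(τ/t½) = (1/2)^(26/13) ≈ 0.2500.
C₀ = D/Vd = 240/15 ≈ 16.000 μg/mL.
Before the 6th dose, 5 doses have been given. Superposition: Cmin = C₀·(f + f² + … + f^5).
≈ 16.000 × (0.2500 + 0.0625 + 0.0156 + 0.0039 + 0.0010) ≈ 16.000 × 0.3330 ≈ 5.328 μg/mL.

5.3 μg/mL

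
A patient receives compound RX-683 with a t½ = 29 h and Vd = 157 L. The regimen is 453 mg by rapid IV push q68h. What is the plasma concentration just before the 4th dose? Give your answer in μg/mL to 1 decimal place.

0.7 μg/mL

f = (1/2)^(τ/t½) = (1/2)^(68/29) ≈ 0.1969.
C₀ = D/Vd = 453/157 ≈ 2.885 μg/mL.
Before the 4th dose, 3 doses have been given. Superposition: Cmin = C₀·(f + f² + … + f^3).
≈ 2.885 × (0.1969 + 0.0388 + 0.0076) ≈ 2.885 × 0.2433 ≈ 0.702 μg/mL.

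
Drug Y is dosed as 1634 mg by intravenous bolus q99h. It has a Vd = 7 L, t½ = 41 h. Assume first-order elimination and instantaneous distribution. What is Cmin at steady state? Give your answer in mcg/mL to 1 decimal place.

53.9 mcg/mL

k = ln2/t½ = ln2/41 ≈ 0.016906 h⁻¹; fraction remaining f = e^(−kτ) = e^(−0.016906×99) ≈ 0.1876.
Each bolus raises the concentration by D/Vd = 1634/7 ≈ 233.429 mcg/mL.
Steady-state trough Cmin,ss = C₀·f/(1−f) ≈ 233.429 × 0.1876/0.8124 ≈ 53.904 mcg/mL.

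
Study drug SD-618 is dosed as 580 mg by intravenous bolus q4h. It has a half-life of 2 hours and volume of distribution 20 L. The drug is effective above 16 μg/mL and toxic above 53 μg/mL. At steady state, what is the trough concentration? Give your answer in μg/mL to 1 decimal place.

The dosing interval is 2 half-lives, so f = 2^(−2) = 0.25.
Accumulation ratio R = 1/(1 − f) = 1/0.75 = 4/3.
Single-dose peak C₀ = D/Vd = 580/20 = 29 μg/mL.
Steady-state peak Cmax,ss = C₀·R = 29 × 4/3 ≈ 38.667 μg/mL.
Steady-state trough Cmin,ss = Cmax,ss·f ≈ 38.667 × 0.25 ≈ 9.667 μg/mL.
Trough 9.7 μg/mL vs MEC 16 μg/mL: subtherapeutic.

9.7 μg/mL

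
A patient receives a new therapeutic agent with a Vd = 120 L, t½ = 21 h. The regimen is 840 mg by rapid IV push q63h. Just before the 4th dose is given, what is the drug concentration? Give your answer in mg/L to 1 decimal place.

f = (1/2)^(τ/t½) = (1/2)^(63/21) ≈ 0.1250.
C₀ = D/Vd = 840/120 ≈ 7.000 mg/L.
Before the 4th dose, 3 doses have been given. Superposition: Cmin = C₀·(f + f² + … + f^3).
≈ 7.000 × (0.1250 + 0.0156 + 0.0020) ≈ 7.000 × 0.1426 ≈ 0.998 mg/L.

1.0 mg/L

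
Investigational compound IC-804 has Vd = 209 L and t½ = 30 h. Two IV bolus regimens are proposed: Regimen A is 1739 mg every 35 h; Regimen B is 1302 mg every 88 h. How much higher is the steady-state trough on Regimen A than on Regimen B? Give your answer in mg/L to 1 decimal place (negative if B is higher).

5.7 mg/L

Regimen A: f = (1/2)^(35/30) ≈ 0.4454; Cmin,ss = (1739/209)·f/(1−f) ≈ 6.682 mg/L.
Regimen B: f = (1/2)^(88/30) ≈ 0.1309; Cmin,ss = (1302/209)·f/(1−f) ≈ 0.938 mg/L.
Difference ≈ 6.682 − 0.938 ≈ 5.744 mg/L.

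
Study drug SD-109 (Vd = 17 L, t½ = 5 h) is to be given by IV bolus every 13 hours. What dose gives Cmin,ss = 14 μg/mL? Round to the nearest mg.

1205 mg

τ/t½ = 13/5 ≈ 2.6, so f = (1/2)^(13/5) ≈ 0.164938.
Cmin,ss = (D/Vd)·f/(1−f), so D = Cmin,ss·Vd·(1−f)/f.
D = 14 × 17 × (1−f)/f ≈ 14 × 17 × 5.06288 ≈ 1204.97 mg.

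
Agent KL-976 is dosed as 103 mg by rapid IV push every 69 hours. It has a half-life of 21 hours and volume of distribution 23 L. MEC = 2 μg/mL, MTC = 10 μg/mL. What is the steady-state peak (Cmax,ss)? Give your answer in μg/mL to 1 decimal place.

5.0 μg/mL

k = ln2/t½ = ln2/21 ≈ 0.033007 h⁻¹; fraction remaining f = e^(−kτ) = e^(−0.033007×69) ≈ 0.1025.
At steady state, accumulation factor R = 1/(1 − e^(−kτ)) ≈ 1.1142.
Each bolus raises the concentration by D/Vd = 103/23 ≈ 4.478 μg/mL.
Cmax,ss = C₀/(1 − f) ≈ 4.478/0.8975 ≈ 4.989 μg/mL.
Peak 5.0 μg/mL vs MTC 10 μg/mL: below toxic threshold.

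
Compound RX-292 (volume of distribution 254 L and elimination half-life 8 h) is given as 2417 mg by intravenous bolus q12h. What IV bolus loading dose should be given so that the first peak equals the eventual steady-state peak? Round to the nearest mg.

f = (1/2)^(12/8) ≈ 0.353553; accumulation ratio R = 1/(1−f) ≈ 1.54692.
Loading dose to hit Cmax,ss on first dose: D_load = D_maint·R ≈ 2417 × 1.54692 ≈ 3738.91 mg.

3739 mg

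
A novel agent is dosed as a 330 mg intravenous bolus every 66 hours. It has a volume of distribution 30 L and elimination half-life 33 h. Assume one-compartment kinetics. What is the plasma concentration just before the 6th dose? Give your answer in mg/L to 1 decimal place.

f = (1/2)^(τ/t½) = (1/2)^(66/33) ≈ 0.2500.
C₀ = D/Vd = 330/30 ≈ 11.000 mg/L.
Before the 6th dose, 5 doses have been given. Superposition: Cmin = C₀·(f + f² + … + f^5).
≈ 11.000 × (0.2500 + 0.0625 + 0.0156 + 0.0039 + 0.0010) ≈ 11.000 × 0.3330 ≈ 3.663 mg/L.

3.7 mg/L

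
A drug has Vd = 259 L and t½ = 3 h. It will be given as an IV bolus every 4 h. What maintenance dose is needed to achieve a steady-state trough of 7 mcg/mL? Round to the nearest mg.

2755 mg

τ/t½ = 4/3 ≈ 1.3333, so f = (1/2)^(4/3) ≈ 0.396850.
Cmin,ss = (D/Vd)·f/(1−f), so D = Cmin,ss·Vd·(1−f)/f.
D = 7 × 259 × (1−f)/f ≈ 7 × 259 × 1.51984 ≈ 2755.47 mg.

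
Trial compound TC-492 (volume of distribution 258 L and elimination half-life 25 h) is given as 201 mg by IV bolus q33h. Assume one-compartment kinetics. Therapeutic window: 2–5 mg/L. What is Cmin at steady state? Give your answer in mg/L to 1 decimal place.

0.5 mg/L

τ/t½ = 33/25 ≈ 1.32, so fraction remaining f = (1/2)^(33/25) ≈ 0.4005.
At steady state, accumulation factor R = 1/(1 − e^(−kτ)) ≈ 1.6681.
Single-dose peak C₀ = D/Vd = 201/258 ≈ 0.779 mg/L.
Steady-state peak Cmax,ss = C₀·R ≈ 0.779 × 1.6681 ≈ 1.299 mg/L.
One interval later, Cmin,ss = Cmax,ss·e^(−kτ) ≈ 1.299 × 0.4005 ≈ 0.520 mg/L.
Trough 0.5 mg/L vs MEC 2 mg/L: subtherapeutic.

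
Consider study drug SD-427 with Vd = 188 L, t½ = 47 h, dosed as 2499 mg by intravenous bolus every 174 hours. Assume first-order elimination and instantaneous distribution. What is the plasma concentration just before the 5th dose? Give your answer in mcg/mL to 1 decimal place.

1.1 mcg/mL

f = (1/2)^(τ/t½) = (1/2)^(174/47) ≈ 0.0768.
C₀ = D/Vd = 2499/188 ≈ 13.293 mcg/mL.
Before the 5th dose, 4 doses have been given. Superposition: Cmin = C₀·(f + f² + … + f^4).
≈ 13.293 × (0.0768 + 0.0059 + 0.0005 + 0.0000) ≈ 13.293 × 0.0832 ≈ 1.106 mcg/mL.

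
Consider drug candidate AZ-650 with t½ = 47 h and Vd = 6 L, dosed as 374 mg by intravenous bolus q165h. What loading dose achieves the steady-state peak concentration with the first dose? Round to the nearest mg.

410 mg

f = (1/2)^(165/47) ≈ 0.087739; accumulation ratio R = 1/(1−f) ≈ 1.09618.
Loading dose to hit Cmax,ss on first dose: D_load = D_maint·R ≈ 374 × 1.09618 ≈ 409.97 mg.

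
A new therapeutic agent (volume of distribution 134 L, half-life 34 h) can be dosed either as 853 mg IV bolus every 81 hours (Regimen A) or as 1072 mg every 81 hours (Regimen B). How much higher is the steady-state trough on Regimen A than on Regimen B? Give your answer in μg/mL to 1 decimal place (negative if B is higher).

-0.4 μg/mL

Regimen A: f = (1/2)^(81/34) ≈ 0.1918; Cmin,ss = (853/134)·f/(1−f) ≈ 1.511 μg/mL.
Regimen B: f = (1/2)^(81/34) ≈ 0.1918; Cmin,ss = (1072/134)·f/(1−f) ≈ 1.899 μg/mL.
Difference ≈ 1.511 − 1.899 ≈ -0.388 μg/mL.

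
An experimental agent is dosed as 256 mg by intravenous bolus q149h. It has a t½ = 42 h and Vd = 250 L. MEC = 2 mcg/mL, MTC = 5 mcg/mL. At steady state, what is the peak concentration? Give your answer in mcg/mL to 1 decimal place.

1.1 mcg/mL

τ/t½ = 149/42 ≈ 3.5476, so fraction remaining f = (1/2)^(149/42) ≈ 0.0855.
Accumulation ratio R = 1/(1 − f) ≈ 1/0.9145 ≈ 1.0935.
Single-dose peak C₀ = D/Vd = 256/250 ≈ 1.024 mcg/mL.
Cmax,ss = C₀/(1 − f) ≈ 1.024/0.9145 ≈ 1.120 mcg/mL.
Peak 1.1 mcg/mL vs MTC 5 mcg/mL: below toxic threshold.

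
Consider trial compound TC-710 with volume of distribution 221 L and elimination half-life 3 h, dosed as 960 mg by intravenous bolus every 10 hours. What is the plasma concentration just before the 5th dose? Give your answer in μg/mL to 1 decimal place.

f = (1/2)^(τ/t½) = (1/2)^(10/3) ≈ 0.0992.
C₀ = D/Vd = 960/221 ≈ 4.344 μg/mL.
Before the 5th dose, 4 doses have been given. Superposition: Cmin = C₀·(f + f² + … + f^4).
≈ 4.344 × (0.0992 + 0.0098 + 0.0010 + 0.0001) ≈ 4.344 × 0.1101 ≈ 0.478 μg/mL.

0.5 μg/mL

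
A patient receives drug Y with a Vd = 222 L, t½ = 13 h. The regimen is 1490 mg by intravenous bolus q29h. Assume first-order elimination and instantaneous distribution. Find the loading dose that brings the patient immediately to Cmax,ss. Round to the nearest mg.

1893 mg

f = (1/2)^(29/13) ≈ 0.213045; accumulation ratio R = 1/(1−f) ≈ 1.27072.
Loading dose to hit Cmax,ss on first dose: D_load = D_maint·R ≈ 1490 × 1.27072 ≈ 1893.37 mg.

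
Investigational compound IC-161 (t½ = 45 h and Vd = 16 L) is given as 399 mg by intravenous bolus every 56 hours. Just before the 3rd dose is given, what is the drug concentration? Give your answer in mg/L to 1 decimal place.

15.0 mg/L

f = (1/2)^(τ/t½) = (1/2)^(56/45) ≈ 0.4221.
C₀ = D/Vd = 399/16 ≈ 24.938 mg/L.
Before the 3rd dose, 2 doses have been given. Superposition: Cmin = C₀·(f + f²).
≈ 24.938 × (0.4221 + 0.1782) ≈ 24.938 × 0.6003 ≈ 14.970 mg/L.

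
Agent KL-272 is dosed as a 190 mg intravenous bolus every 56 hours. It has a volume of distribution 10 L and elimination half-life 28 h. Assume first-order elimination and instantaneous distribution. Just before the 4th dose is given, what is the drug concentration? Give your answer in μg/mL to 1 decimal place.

6.2 μg/mL

f = (1/2)^(τ/t½) = (1/2)^(56/28) ≈ 0.2500.
C₀ = D/Vd = 190/10 ≈ 19.000 μg/mL.
Before the 4th dose, 3 doses have been given. Superposition: Cmin = C₀·(f + f² + … + f^3).
≈ 19.000 × (0.2500 + 0.0625 + 0.0156) ≈ 19.000 × 0.3281 ≈ 6.234 μg/mL.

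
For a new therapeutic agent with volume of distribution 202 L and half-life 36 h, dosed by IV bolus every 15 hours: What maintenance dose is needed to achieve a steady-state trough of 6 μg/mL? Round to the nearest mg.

τ/t½ = 15/36 ≈ 0.41667, so f = (1/2)^(15/36) ≈ 0.749154.
Cmin,ss = (D/Vd)·f/(1−f), so D = Cmin,ss·Vd·(1−f)/f.
D = 6 × 202 × (1−f)/f ≈ 6 × 202 × 0.33484 ≈ 405.83 mg.

406 mg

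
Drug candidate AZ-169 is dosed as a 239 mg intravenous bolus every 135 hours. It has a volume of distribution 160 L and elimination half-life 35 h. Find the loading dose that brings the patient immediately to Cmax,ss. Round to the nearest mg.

f = (1/2)^(135/35) ≈ 0.069006; accumulation ratio R = 1/(1−f) ≈ 1.07412.
Loading dose to hit Cmax,ss on first dose: D_load = D_maint·R ≈ 239 × 1.07412 ≈ 256.71 mg.

257 mg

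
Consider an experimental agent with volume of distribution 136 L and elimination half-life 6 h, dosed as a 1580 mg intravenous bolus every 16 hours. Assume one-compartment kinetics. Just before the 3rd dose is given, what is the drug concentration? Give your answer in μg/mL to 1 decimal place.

f = (1/2)^(τ/t½) = (1/2)^(16/6) ≈ 0.1575.
C₀ = D/Vd = 1580/136 ≈ 11.618 μg/mL.
Before the 3rd dose, 2 doses have been given. Superposition: Cmin = C₀·(f + f²).
≈ 11.618 × (0.1575 + 0.0248) ≈ 11.618 × 0.1823 ≈ 2.118 μg/mL.

2.1 μg/mL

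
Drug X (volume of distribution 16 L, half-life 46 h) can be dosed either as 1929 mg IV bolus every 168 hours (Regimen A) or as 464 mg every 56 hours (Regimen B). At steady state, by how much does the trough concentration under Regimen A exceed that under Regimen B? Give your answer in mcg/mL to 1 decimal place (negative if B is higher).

-11.5 mcg/mL

Regimen A: f = (1/2)^(168/46) ≈ 0.0795; Cmin,ss = (1929/16)·f/(1−f) ≈ 10.413 mcg/mL.
Regimen B: f = (1/2)^(56/46) ≈ 0.4301; Cmin,ss = (464/16)·f/(1−f) ≈ 21.886 mcg/mL.
Difference ≈ 10.413 − 21.886 ≈ -11.473 mcg/mL.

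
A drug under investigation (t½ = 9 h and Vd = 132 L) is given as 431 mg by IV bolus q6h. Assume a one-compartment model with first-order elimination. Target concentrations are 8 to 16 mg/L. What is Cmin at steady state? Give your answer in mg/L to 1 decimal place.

5.6 mg/L

Over one 6-h interval, 6/9 ≈ 0.66667 half-lives elapse, leaving f ≈ 0.6300 of each dose.
Accumulation ratio R = 1/(1 − f) ≈ 1/0.3700 ≈ 2.7027.
Single-dose peak C₀ = D/Vd = 431/132 ≈ 3.265 mg/L.
Cmax,ss = C₀/(1 − f) ≈ 3.265/0.3700 ≈ 8.824 mg/L.
Steady-state trough Cmin,ss = Cmax,ss·f ≈ 8.824 × 0.6300 ≈ 5.559 mg/L.
Trough 5.6 mg/L vs MEC 8 mg/L: subtherapeutic.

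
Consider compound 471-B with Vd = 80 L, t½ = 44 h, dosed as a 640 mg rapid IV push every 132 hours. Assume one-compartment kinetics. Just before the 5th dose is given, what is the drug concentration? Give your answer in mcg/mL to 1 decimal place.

1.1 mcg/mL

f = (1/2)^(τ/t½) = (1/2)^(132/44) ≈ 0.1250.
C₀ = D/Vd = 640/80 ≈ 8.000 mcg/mL.
Before the 5th dose, 4 doses have been given. Superposition: Cmin = C₀·(f + f² + … + f^4).
≈ 8.000 × (0.1250 + 0.0156 + 0.0020 + 0.0002) ≈ 8.000 × 0.1428 ≈ 1.142 mcg/mL.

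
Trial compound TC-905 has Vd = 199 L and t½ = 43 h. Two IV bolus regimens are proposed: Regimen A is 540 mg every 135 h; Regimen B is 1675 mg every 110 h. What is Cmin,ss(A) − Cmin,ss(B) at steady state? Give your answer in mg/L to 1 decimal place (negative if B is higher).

-1.4 mg/L

Regimen A: f = (1/2)^(135/43) ≈ 0.1135; Cmin,ss = (540/199)·f/(1−f) ≈ 0.347 mg/L.
Regimen B: f = (1/2)^(110/43) ≈ 0.1698; Cmin,ss = (1675/199)·f/(1−f) ≈ 1.722 mg/L.
Difference ≈ 0.347 − 1.722 ≈ -1.375 mg/L.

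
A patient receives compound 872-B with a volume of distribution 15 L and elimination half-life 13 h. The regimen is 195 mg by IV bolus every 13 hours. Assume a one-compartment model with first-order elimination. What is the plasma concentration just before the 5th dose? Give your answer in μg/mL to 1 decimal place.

12.2 μg/mL

f = (1/2)^(τ/t½) = (1/2)^(13/13) ≈ 0.5000.
C₀ = D/Vd = 195/15 ≈ 13.000 μg/mL.
Before the 5th dose, 4 doses have been given. Superposition: Cmin = C₀·(f + f² + … + f^4).
≈ 13.000 × (0.5000 + 0.2500 + 0.1250 + 0.0625) ≈ 13.000 × 0.9375 ≈ 12.188 μg/mL.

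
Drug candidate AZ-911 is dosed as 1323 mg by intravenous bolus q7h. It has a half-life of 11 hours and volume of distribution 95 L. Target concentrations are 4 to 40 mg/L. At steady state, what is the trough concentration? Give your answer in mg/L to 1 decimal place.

τ/t½ = 7/11 ≈ 0.63636, so fraction remaining f = (1/2)^(7/11) ≈ 0.6433.
Each bolus raises the concentration by D/Vd = 1323/95 ≈ 13.926 mg/L.
Steady-state trough Cmin,ss = C₀·f/(1−f) ≈ 13.926 × 0.6433/0.3567 ≈ 25.115 mg/L.
Trough 25.1 mg/L vs MEC 4 mg/L: adequate.

25.1 mg/L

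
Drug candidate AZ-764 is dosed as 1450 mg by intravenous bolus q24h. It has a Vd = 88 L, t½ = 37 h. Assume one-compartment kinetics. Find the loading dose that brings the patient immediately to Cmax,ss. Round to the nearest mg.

f = (1/2)^(24/37) ≈ 0.637878; accumulation ratio R = 1/(1−f) ≈ 2.76150.
Loading dose to hit Cmax,ss on first dose: D_load = D_maint·R ≈ 1450 × 2.76150 ≈ 4004.17 mg.

4004 mg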